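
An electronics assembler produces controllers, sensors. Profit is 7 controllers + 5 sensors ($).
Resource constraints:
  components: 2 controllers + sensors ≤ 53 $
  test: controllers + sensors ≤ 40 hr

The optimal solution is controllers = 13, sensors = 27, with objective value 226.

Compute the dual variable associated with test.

Check each constraint at x*: components 53/53 (tight); test 40/40 (tight).
From A_Bᵀ y = c: 2·y_components + 1·y_test = 7; 1·y_components + 1·y_test = 5.
This yields shadow prices y_components = 2, y_test = 3.
Shadow price of test = 3.

3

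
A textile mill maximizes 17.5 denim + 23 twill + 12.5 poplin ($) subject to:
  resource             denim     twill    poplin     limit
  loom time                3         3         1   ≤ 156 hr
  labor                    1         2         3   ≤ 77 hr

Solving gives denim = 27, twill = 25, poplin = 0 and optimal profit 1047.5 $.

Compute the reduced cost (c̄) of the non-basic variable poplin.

-8

At the optimum: loom time uses 156 of 156 (binding); labor uses 77 of 77 (binding).
Dual feasibility on the basic columns requires 3·y_loom time + 1·y_labor = 17.5, 3·y_loom time + 2·y_labor = 23.
This yields shadow prices y_loom time = 4, y_labor = 5.5.
Reduced cost of poplin: c₃ − yᵀa₃ = 12.5 − (4·1 + 5.5·3) = 12.5 − 20.5 = -8.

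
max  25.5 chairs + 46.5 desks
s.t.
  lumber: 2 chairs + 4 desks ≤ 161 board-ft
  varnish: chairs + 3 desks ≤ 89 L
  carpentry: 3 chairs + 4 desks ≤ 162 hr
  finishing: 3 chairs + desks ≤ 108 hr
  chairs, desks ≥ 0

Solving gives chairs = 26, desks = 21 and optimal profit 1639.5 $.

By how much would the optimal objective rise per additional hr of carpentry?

6

Binding: varnish and carpentry. Non-binding: lumber (25 unused), finishing (9 unused).
Since lumber, finishing are not tight, their duals are 0.
The binding rows give the dual system: 1·y_varnish + 3·y_carpentry = 25.5 and 3·y_varnish + 4·y_carpentry = 46.5.
Solving: y_varnish = 7.5, y_carpentry = 6.
Shadow price of carpentry = 6.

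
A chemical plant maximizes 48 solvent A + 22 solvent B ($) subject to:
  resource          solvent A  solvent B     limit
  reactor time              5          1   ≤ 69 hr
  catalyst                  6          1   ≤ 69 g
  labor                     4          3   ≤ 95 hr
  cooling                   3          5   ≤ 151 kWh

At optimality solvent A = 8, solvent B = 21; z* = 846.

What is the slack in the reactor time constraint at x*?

8

reactor time used = 5·8 + 1·21 = 61; slack = 69 − 61 = 8.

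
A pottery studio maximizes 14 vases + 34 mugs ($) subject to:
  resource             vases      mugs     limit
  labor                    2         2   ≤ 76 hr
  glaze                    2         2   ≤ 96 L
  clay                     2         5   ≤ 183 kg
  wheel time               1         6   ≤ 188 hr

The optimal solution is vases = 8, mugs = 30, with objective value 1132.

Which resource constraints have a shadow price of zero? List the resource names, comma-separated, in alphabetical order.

clay, glaze

labor: 76/76 (binding)
glaze: 76/96 (slack 20)
clay: 166/183 (slack 17)
wheel time: 188/188 (binding)
By complementary slackness, a constraint with positive slack has shadow price 0 → clay, glaze.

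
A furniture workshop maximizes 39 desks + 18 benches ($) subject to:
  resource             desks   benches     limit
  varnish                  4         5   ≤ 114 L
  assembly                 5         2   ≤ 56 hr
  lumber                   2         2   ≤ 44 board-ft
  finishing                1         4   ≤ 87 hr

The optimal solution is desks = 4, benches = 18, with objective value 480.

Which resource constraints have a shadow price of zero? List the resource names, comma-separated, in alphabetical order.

varnish: 106/114 (slack 8)
assembly: 56/56 (binding)
lumber: 44/44 (binding)
finishing: 76/87 (slack 11)
By complementary slackness, a constraint with positive slack has shadow price 0 → finishing, varnish.

finishing, varnish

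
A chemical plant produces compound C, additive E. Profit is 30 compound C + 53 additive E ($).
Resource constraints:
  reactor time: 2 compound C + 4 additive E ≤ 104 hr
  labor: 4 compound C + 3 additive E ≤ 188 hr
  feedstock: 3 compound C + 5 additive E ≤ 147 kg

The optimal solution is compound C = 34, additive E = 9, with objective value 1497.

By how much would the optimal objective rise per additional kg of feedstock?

Check each constraint at x*: reactor time 104/104 (tight); labor 163/188 (slack 25); feedstock 147/147 (tight).
Since labor is not tight, its dual is 0.
The binding rows give the dual system: 2·y_reactor time + 3·y_feedstock = 30 and 4·y_reactor time + 5·y_feedstock = 53.
Solving: y_reactor time = 4.5, y_feedstock = 7.
Shadow price of feedstock = 7.

7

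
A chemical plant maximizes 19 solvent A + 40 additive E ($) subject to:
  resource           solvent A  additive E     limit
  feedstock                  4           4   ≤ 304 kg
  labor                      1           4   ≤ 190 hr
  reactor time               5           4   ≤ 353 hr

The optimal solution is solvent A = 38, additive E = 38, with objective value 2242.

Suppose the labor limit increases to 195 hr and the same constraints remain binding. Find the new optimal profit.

2277

At the optimum: feedstock uses 304 of 304 (binding); labor uses 190 of 190 (binding); reactor time uses 342 of 353 (slack = 11).
Slack constraints have shadow price 0 (complementary slackness).
From A_Bᵀ y = c: 4·y_feedstock + 1·y_labor = 19; 4·y_feedstock + 4·y_labor = 40.
Solving: y_feedstock = 3, y_labor = 7.
Δz = y_labor·Δb = 7 × (5) = 35, so new z* = 2242 + 35 = 2277.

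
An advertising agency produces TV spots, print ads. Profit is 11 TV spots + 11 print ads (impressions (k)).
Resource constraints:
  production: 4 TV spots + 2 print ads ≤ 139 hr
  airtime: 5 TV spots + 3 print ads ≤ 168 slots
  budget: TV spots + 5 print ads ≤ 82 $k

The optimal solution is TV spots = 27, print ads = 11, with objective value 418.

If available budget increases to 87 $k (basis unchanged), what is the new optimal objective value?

423

Binding: airtime and budget. Non-binding: production (9 unused).
Slack constraints have shadow price 0 (complementary slackness).
Dual feasibility on the basic columns requires 5·y_airtime + 1·y_budget = 11, 3·y_airtime + 5·y_budget = 11.
Solving: y_airtime = 2, y_budget = 1.
Δz = y_budget·Δb = 1 × (5) = 5, so new z* = 418 + 5 = 423.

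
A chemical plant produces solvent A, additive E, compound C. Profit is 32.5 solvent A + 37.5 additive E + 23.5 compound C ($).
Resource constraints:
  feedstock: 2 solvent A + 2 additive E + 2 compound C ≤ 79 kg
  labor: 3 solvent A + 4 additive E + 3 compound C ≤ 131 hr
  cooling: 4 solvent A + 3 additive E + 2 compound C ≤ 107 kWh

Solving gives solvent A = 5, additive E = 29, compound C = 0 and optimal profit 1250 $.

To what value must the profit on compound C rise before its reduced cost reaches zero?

27.5

Binding: labor and cooling. Non-binding: feedstock (11 unused).
By complementary slackness, y = 0 for the non-binding constraint.
From A_Bᵀ y = c: 3·y_labor + 4·y_cooling = 32.5; 4·y_labor + 3·y_cooling = 37.5.
This yields shadow prices y_labor = 7.5, y_cooling = 2.5.
compound C enters the basis when its profit ≥ yᵀa₃ = 7.5·3 + 2.5·2 = 27.5.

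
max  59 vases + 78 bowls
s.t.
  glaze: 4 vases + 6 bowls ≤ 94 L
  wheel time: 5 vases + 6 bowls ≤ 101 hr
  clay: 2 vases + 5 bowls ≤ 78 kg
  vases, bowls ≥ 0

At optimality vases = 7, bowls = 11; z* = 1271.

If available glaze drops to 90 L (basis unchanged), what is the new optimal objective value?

At the optimum: glaze uses 94 of 94 (binding); wheel time uses 101 of 101 (binding); clay uses 69 of 78 (slack = 9).
Since clay is not tight, its dual is 0.
The binding rows give the dual system: 4·y_glaze + 5·y_wheel time = 59 and 6·y_glaze + 6·y_wheel time = 78.
→ y_glaze = 6 and y_wheel time = 7.
Δz = y_glaze·Δb = 6 × (-4) = -24, so new z* = 1271 − 24 = 1247.

1247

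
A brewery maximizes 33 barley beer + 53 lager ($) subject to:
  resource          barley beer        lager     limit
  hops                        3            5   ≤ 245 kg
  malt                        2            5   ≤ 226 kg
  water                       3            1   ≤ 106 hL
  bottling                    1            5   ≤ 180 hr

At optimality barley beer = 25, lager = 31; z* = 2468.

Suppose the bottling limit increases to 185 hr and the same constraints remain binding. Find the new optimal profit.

2513

Binding: water and bottling. Non-binding: hops (15 unused), malt (21 unused).
By complementary slackness, y = 0 for the non-binding constraints.
From A_Bᵀ y = c: 3·y_water + 1·y_bottling = 33; 1·y_water + 5·y_bottling = 53.
This yields shadow prices y_water = 8, y_bottling = 9.
Δz = y_bottling·Δb = 9 × (5) = 45, so new z* = 2468 + 45 = 2513.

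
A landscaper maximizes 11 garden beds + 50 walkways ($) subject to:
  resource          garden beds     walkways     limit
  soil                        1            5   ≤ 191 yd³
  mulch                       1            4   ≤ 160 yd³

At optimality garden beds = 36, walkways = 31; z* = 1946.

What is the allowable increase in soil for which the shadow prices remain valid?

Binding constraints: soil, mulch. The basis is B = [[1,5],[1,4]] with det -1.
Per unit increase in soil, x* moves by d = (-4, 1).
The basis stays optimal until garden beds reaches 0; allowable increase = 9 yd³.

9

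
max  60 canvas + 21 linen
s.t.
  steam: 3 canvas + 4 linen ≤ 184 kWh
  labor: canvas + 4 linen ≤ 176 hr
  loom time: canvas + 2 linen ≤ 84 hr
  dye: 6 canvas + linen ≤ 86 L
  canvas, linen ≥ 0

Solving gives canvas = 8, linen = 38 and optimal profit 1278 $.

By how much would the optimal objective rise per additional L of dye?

9

At the optimum: steam uses 176 of 184 (slack = 8); labor uses 160 of 176 (slack = 16); loom time uses 84 of 84 (binding); dye uses 86 of 86 (binding).
Since steam, labor are not tight, their duals are 0.
Dual feasibility on the basic columns requires 1·y_loom time + 6·y_dye = 60, 2·y_loom time + 1·y_dye = 21.
Solving: y_loom time = 6, y_dye = 9.
Shadow price of dye = 9.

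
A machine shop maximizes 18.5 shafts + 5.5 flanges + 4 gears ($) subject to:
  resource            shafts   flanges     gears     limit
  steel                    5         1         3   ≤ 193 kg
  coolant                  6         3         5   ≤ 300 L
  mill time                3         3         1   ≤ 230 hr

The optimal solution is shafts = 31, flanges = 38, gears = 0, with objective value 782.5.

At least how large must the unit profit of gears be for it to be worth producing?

12.5

Binding: steel and coolant. Non-binding: mill time (23 unused).
Since mill time is not tight, its dual is 0.
Dual feasibility on the basic columns requires 5·y_steel + 6·y_coolant = 18.5, 1·y_steel + 3·y_coolant = 5.5.
→ y_steel = 2.5 and y_coolant = 1.
gears enters the basis when its profit ≥ yᵀa₃ = 2.5·3 + 1·5 = 12.5.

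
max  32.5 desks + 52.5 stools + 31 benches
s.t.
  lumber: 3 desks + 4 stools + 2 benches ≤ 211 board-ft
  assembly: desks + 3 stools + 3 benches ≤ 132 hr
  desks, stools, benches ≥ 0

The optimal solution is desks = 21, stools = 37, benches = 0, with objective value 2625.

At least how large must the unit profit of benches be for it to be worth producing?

34.5

At the optimum: lumber uses 211 of 211 (binding); assembly uses 132 of 132 (binding).
From A_Bᵀ y = c: 3·y_lumber + 1·y_assembly = 32.5; 4·y_lumber + 3·y_assembly = 52.5.
Solving: y_lumber = 9, y_assembly = 5.5.
benches enters the basis when its profit ≥ yᵀa₃ = 9·2 + 5.5·3 = 34.5.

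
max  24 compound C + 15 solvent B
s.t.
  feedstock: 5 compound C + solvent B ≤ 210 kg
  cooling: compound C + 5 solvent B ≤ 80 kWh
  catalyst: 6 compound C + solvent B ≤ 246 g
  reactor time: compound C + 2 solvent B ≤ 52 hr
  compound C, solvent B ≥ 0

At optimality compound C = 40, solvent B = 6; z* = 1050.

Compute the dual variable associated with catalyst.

At the optimum: feedstock uses 206 of 210 (slack = 4); cooling uses 70 of 80 (slack = 10); catalyst uses 246 of 246 (binding); reactor time uses 52 of 52 (binding).
Since feedstock, cooling are not tight, their duals are 0.
From A_Bᵀ y = c: 6·y_catalyst + 1·y_reactor time = 24; 1·y_catalyst + 2·y_reactor time = 15.
→ y_catalyst = 3 and y_reactor time = 6.
Shadow price of catalyst = 3.

3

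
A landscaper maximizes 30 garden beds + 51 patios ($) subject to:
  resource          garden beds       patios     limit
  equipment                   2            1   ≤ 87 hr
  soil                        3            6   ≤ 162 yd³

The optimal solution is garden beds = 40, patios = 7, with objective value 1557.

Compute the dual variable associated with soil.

Check each constraint at x*: equipment 87/87 (tight); soil 162/162 (tight).
The binding rows give the dual system: 2·y_equipment + 3·y_soil = 30 and 1·y_equipment + 6·y_soil = 51.
Solving: y_equipment = 3, y_soil = 8.
Shadow price of soil = 8.

8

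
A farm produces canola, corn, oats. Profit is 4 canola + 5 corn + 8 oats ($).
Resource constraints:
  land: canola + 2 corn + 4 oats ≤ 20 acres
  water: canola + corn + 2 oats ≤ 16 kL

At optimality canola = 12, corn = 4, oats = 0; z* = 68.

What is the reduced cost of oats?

-2

Check each constraint at x*: land 20/20 (tight); water 16/16 (tight).
The binding rows give the dual system: 1·y_land + 1·y_water = 4 and 2·y_land + 1·y_water = 5.
Solving: y_land = 1, y_water = 3.
Reduced cost of oats: c₃ − yᵀa₃ = 8 − (1·4 + 3·2) = 8 − 10 = -2.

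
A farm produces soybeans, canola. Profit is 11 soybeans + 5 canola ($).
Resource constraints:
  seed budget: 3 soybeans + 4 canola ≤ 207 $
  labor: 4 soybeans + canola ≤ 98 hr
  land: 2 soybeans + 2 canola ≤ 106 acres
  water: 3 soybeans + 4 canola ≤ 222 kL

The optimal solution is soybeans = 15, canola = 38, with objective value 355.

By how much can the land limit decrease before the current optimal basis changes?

Binding constraints: labor, land. The basis is B = [[4,1],[2,2]] with det 6.
Per unit decrease in land, x* moves by d = (0.1667, -0.6667).
The basis stays optimal until canola reaches 0; allowable decrease = 57 acres.

57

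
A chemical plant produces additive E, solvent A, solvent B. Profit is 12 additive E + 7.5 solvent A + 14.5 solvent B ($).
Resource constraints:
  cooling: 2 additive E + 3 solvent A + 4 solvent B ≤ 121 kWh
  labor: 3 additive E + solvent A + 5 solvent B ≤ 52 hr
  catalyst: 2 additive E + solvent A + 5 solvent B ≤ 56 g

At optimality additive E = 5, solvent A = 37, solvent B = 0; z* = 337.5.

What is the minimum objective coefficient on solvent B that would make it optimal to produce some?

21

At the optimum: cooling uses 121 of 121 (binding); labor uses 52 of 52 (binding); catalyst uses 47 of 56 (slack = 9).
By complementary slackness, y = 0 for the non-binding constraint.
From A_Bᵀ y = c: 2·y_cooling + 3·y_labor = 12; 3·y_cooling + 1·y_labor = 7.5.
→ y_cooling = 1.5 and y_labor = 3.
solvent B enters the basis when its profit ≥ yᵀa₃ = 1.5·4 + 3·5 = 21.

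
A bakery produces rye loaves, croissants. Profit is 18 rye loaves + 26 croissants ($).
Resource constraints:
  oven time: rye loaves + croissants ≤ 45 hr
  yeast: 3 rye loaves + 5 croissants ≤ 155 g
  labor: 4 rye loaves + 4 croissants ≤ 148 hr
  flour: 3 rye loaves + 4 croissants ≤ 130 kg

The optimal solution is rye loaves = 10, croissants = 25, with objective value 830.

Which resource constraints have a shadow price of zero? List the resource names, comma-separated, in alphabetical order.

labor, oven time

oven time: 35/45 (slack 10)
yeast: 155/155 (binding)
labor: 140/148 (slack 8)
flour: 130/130 (binding)
By complementary slackness, a constraint with positive slack has shadow price 0 → labor, oven time.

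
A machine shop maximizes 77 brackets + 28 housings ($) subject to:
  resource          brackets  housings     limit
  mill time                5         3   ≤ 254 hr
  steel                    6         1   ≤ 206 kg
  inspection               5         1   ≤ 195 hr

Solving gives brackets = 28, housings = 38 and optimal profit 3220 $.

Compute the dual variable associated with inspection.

0

Check each constraint at x*: mill time 254/254 (tight); steel 206/206 (tight); inspection 178/195 (slack 17).
Slack constraints have shadow price 0 (complementary slackness).
From A_Bᵀ y = c: 5·y_mill time + 6·y_steel = 77; 3·y_mill time + 1·y_steel = 28.
This yields shadow prices y_mill time = 7, y_steel = 7.
Shadow price of inspection = 0.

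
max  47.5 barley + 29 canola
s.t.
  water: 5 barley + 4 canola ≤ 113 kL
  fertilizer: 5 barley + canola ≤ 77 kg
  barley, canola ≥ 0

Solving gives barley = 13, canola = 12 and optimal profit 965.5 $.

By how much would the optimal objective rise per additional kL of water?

6.5

At the optimum: water uses 113 of 113 (binding); fertilizer uses 77 of 77 (binding).
The binding rows give the dual system: 5·y_water + 5·y_fertilizer = 47.5 and 4·y_water + 1·y_fertilizer = 29.
→ y_water = 6.5 and y_fertilizer = 3.
Shadow price of water = 6.5.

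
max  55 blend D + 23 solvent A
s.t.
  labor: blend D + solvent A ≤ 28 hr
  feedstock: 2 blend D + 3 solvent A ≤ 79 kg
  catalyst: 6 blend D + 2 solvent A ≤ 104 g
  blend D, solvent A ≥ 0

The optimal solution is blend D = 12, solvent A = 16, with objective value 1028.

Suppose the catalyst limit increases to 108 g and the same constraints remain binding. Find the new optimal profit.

1060

At the optimum: labor uses 28 of 28 (binding); feedstock uses 72 of 79 (slack = 7); catalyst uses 104 of 104 (binding).
Slack constraints have shadow price 0 (complementary slackness).
The binding rows give the dual system: 1·y_labor + 6·y_catalyst = 55 and 1·y_labor + 2·y_catalyst = 23.
→ y_labor = 7 and y_catalyst = 8.
Δz = y_catalyst·Δb = 8 × (4) = 32, so new z* = 1028 + 32 = 1060.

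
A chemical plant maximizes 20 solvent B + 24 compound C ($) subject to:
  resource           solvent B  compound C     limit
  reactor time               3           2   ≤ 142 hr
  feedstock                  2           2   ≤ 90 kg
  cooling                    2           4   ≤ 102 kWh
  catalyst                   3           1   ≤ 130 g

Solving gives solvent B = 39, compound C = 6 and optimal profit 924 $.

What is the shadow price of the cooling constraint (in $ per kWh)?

2

At the optimum: reactor time uses 129 of 142 (slack = 13); feedstock uses 90 of 90 (binding); cooling uses 102 of 102 (binding); catalyst uses 123 of 130 (slack = 7).
Slack constraints have shadow price 0 (complementary slackness).
The binding rows give the dual system: 2·y_feedstock + 2·y_cooling = 20 and 2·y_feedstock + 4·y_cooling = 24.
→ y_feedstock = 8 and y_cooling = 2.
Shadow price of cooling = 2.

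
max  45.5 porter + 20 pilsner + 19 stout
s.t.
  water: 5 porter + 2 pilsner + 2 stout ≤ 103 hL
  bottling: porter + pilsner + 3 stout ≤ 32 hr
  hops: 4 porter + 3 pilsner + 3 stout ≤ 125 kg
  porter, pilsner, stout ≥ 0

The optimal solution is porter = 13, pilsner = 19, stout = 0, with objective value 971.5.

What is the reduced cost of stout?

Check each constraint at x*: water 103/103 (tight); bottling 32/32 (tight); hops 109/125 (slack 16).
By complementary slackness, y = 0 for the non-binding constraint.
The binding rows give the dual system: 5·y_water + 1·y_bottling = 45.5 and 2·y_water + 1·y_bottling = 20.
This yields shadow prices y_water = 8.5, y_bottling = 3.
Reduced cost of stout: c₃ − yᵀa₃ = 19 − (8.5·2 + 3·3) = 19 − 26 = -7.

-7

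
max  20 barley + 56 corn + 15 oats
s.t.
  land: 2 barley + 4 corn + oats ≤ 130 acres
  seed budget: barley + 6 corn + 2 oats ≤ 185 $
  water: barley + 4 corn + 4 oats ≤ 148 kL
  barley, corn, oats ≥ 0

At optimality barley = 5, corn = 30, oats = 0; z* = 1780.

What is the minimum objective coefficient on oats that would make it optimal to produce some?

Check each constraint at x*: land 130/130 (tight); seed budget 185/185 (tight); water 125/148 (slack 23).
By complementary slackness, y = 0 for the non-binding constraint.
Dual feasibility on the basic columns requires 2·y_land + 1·y_seed budget = 20, 4·y_land + 6·y_seed budget = 56.
This yields shadow prices y_land = 8, y_seed budget = 4.
oats enters the basis when its profit ≥ yᵀa₃ = 8·1 + 4·2 = 16.

16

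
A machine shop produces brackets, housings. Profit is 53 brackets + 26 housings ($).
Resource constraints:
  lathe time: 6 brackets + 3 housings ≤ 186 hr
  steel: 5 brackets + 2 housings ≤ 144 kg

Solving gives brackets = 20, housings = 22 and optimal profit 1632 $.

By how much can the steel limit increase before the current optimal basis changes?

11

Binding constraints: lathe time, steel. The basis is B = [[6,3],[5,2]] with det -3.
Per unit increase in steel, x* moves by d = (1, -2).
The basis stays optimal until housings reaches 0; allowable increase = 11 kg.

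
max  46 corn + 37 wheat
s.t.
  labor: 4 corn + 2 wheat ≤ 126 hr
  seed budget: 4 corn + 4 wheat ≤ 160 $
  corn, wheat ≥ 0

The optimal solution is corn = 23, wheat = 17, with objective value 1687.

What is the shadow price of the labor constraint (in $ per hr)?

Both labor and seed budget are binding at x*.
Dual feasibility on the basic columns requires 4·y_labor + 4·y_seed budget = 46, 2·y_labor + 4·y_seed budget = 37.
→ y_labor = 4.5 and y_seed budget = 7.
Shadow price of labor = 4.5.

4.5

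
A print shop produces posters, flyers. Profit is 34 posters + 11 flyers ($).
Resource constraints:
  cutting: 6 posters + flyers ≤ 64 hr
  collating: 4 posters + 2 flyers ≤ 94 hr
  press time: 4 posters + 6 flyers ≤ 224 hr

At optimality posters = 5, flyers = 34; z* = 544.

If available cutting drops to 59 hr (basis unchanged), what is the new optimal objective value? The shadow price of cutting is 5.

519

Δb = -5, so new z* = 544 + (5)·(-5) = 544 − 25 = 519.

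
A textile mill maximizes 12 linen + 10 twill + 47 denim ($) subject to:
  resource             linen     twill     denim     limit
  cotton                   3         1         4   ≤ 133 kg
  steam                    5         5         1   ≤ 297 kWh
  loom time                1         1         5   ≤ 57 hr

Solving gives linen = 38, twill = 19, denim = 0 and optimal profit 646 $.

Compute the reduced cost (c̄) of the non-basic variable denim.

Check each constraint at x*: cotton 133/133 (tight); steam 285/297 (slack 12); loom time 57/57 (tight).
By complementary slackness, y = 0 for the non-binding constraint.
The binding rows give the dual system: 3·y_cotton + 1·y_loom time = 12 and 1·y_cotton + 1·y_loom time = 10.
Solving: y_cotton = 1, y_loom time = 9.
Reduced cost of denim: c₃ − yᵀa₃ = 47 − (1·4 + 9·5) = 47 − 49 = -2.

-2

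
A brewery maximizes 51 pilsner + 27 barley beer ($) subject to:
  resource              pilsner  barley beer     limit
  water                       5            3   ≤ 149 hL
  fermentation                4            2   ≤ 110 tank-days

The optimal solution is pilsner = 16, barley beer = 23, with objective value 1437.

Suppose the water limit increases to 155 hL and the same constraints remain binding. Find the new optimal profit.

Both water and fermentation are binding at x*.
The binding rows give the dual system: 5·y_water + 4·y_fermentation = 51 and 3·y_water + 2·y_fermentation = 27.
→ y_water = 3 and y_fermentation = 9.
Δz = y_water·Δb = 3 × (6) = 18, so new z* = 1437 + 18 = 1455.

1455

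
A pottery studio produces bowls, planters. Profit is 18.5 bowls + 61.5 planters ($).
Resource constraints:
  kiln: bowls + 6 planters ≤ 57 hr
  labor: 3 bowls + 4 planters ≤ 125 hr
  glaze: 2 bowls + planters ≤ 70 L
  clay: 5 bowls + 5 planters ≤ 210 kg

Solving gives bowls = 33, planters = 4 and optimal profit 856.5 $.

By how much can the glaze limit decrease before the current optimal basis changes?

60.5

Binding constraints: kiln, glaze. The basis is B = [[1,6],[2,1]] with det -11.
Per unit decrease in glaze, x* moves by d = (-0.5455, 0.0909).
The basis stays optimal until bowls reaches 0; allowable decrease = 60.5 L.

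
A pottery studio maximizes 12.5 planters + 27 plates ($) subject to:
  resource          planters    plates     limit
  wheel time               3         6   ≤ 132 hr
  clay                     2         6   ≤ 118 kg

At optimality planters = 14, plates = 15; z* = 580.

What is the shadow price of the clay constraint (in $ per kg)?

1

Both wheel time and clay are binding at x*.
Dual feasibility on the basic columns requires 3·y_wheel time + 2·y_clay = 12.5, 6·y_wheel time + 6·y_clay = 27.
→ y_wheel time = 3.5 and y_clay = 1.
Shadow price of clay = 1.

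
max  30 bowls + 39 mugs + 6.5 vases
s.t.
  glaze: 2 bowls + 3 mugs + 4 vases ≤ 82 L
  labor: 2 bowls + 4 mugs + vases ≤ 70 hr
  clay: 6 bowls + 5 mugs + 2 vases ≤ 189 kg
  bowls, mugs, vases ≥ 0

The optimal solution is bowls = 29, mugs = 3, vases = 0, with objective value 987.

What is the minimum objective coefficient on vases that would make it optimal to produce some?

Check each constraint at x*: glaze 67/82 (slack 15); labor 70/70 (tight); clay 189/189 (tight).
By complementary slackness, y = 0 for the non-binding constraint.
The binding rows give the dual system: 2·y_labor + 6·y_clay = 30 and 4·y_labor + 5·y_clay = 39.
Solving: y_labor = 6, y_clay = 3.
vases enters the basis when its profit ≥ yᵀa₃ = 6·1 + 3·2 = 12.

12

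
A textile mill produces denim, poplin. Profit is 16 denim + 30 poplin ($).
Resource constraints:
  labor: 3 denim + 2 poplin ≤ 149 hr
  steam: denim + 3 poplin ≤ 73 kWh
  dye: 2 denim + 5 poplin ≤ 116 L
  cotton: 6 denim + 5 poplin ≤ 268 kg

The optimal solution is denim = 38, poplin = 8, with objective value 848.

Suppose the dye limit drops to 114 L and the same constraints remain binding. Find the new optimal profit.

838

Binding: dye and cotton. Non-binding: labor (19 unused), steam (11 unused).
By complementary slackness, y = 0 for the non-binding constraints.
From A_Bᵀ y = c: 2·y_dye + 6·y_cotton = 16; 5·y_dye + 5·y_cotton = 30.
→ y_dye = 5 and y_cotton = 1.
Δz = y_dye·Δb = 5 × (-2) = -10, so new z* = 848 − 10 = 838.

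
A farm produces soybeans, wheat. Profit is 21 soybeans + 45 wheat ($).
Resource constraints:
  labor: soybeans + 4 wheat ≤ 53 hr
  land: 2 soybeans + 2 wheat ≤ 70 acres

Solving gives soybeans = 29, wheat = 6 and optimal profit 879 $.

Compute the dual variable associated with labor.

8

Check each constraint at x*: labor 53/53 (tight); land 70/70 (tight).
The binding rows give the dual system: 1·y_labor + 2·y_land = 21 and 4·y_labor + 2·y_land = 45.
→ y_labor = 8 and y_land = 6.5.
Shadow price of labor = 8.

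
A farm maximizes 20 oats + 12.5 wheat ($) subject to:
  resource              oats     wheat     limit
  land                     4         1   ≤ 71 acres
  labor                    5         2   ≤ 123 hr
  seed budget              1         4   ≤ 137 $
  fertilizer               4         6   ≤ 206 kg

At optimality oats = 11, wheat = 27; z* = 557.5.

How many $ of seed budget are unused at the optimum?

seed budget used = 1·11 + 4·27 = 119; slack = 137 − 119 = 18.

18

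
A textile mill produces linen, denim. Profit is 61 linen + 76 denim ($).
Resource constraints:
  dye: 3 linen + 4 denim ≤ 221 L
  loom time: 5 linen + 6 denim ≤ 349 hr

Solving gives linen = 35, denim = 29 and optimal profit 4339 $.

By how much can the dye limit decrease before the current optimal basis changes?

Binding constraints: dye, loom time. The basis is B = [[3,4],[5,6]] with det -2.
Per unit decrease in dye, x* moves by d = (3, -2.5).
The basis stays optimal until denim reaches 0; allowable decrease = 11.6 L.

11.6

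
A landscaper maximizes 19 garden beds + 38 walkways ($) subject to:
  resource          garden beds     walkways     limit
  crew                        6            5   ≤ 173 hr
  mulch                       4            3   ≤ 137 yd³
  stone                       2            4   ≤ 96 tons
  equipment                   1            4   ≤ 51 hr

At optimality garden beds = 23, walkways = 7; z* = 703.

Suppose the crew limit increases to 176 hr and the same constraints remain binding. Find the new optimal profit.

709

At the optimum: crew uses 173 of 173 (binding); mulch uses 113 of 137 (slack = 24); stone uses 74 of 96 (slack = 22); equipment uses 51 of 51 (binding).
Slack constraints have shadow price 0 (complementary slackness).
The binding rows give the dual system: 6·y_crew + 1·y_equipment = 19 and 5·y_crew + 4·y_equipment = 38.
This yields shadow prices y_crew = 2, y_equipment = 7.
Δz = y_crew·Δb = 2 × (3) = 6, so new z* = 703 + 6 = 709.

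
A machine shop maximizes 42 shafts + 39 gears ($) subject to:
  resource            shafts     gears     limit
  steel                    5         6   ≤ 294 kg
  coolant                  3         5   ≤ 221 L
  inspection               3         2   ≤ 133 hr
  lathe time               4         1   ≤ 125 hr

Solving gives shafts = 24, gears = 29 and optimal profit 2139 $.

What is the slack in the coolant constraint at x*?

coolant used = 3·24 + 5·29 = 217; slack = 221 − 217 = 4.

4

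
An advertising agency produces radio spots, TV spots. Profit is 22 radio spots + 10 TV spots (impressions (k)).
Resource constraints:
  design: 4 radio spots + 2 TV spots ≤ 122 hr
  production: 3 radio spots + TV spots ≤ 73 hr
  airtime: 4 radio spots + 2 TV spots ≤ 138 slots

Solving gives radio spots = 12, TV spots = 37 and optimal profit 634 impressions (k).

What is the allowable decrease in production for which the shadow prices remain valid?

12

Binding constraints: design, production. The basis is B = [[4,2],[3,1]] with det -2.
Per unit decrease in production, x* moves by d = (-1, 2).
The basis stays optimal until radio spots reaches 0; allowable decrease = 12 hr.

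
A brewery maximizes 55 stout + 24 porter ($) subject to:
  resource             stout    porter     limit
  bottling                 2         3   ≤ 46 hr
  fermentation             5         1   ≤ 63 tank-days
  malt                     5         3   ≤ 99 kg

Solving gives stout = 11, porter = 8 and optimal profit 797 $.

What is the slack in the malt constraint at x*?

20

malt used = 5·11 + 3·8 = 79; slack = 99 − 79 = 20.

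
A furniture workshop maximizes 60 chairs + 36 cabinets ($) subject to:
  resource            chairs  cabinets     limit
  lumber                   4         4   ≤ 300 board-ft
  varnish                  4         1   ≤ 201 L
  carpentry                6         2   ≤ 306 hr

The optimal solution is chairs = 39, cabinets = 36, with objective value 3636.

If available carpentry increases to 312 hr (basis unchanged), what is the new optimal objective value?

3672

At the optimum: lumber uses 300 of 300 (binding); varnish uses 192 of 201 (slack = 9); carpentry uses 306 of 306 (binding).
Since varnish is not tight, its dual is 0.
From A_Bᵀ y = c: 4·y_lumber + 6·y_carpentry = 60; 4·y_lumber + 2·y_carpentry = 36.
Solving: y_lumber = 6, y_carpentry = 6.
Δz = y_carpentry·Δb = 6 × (6) = 36, so new z* = 3636 + 36 = 3672.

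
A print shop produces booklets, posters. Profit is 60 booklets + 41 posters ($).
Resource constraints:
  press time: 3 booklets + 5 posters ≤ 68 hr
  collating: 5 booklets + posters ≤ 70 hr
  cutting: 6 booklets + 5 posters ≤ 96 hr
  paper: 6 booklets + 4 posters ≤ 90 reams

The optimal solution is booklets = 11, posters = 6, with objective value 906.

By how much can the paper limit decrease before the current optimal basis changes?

2

Binding constraints: cutting, paper. The basis is B = [[6,5],[6,4]] with det -6.
Per unit decrease in paper, x* moves by d = (-0.8333, 1).
The basis stays optimal until press time becomes binding; allowable decrease = 2 reams.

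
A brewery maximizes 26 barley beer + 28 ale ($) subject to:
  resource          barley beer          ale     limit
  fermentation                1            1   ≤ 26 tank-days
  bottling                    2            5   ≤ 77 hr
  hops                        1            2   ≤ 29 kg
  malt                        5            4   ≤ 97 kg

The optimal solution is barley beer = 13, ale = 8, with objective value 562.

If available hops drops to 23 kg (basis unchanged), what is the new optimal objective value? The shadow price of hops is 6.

Δb = -6, so new z* = 562 + (6)·(-6) = 562 − 36 = 526.

526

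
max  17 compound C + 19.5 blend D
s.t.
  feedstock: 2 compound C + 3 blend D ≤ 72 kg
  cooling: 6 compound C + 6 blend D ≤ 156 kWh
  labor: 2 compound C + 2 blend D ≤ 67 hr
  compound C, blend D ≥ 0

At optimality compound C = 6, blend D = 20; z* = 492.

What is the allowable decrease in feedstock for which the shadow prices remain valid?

20

Binding constraints: feedstock, cooling. The basis is B = [[2,3],[6,6]] with det -6.
Per unit decrease in feedstock, x* moves by d = (1, -1).
The basis stays optimal until blend D reaches 0; allowable decrease = 20 kg.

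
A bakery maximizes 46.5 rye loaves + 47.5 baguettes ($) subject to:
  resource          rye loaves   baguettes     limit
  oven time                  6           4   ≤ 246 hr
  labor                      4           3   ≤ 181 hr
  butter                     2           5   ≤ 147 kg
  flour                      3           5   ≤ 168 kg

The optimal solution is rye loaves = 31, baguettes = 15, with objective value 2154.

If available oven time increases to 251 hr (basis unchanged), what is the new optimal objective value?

Check each constraint at x*: oven time 246/246 (tight); labor 169/181 (slack 12); butter 137/147 (slack 10); flour 168/168 (tight).
Since labor, butter are not tight, their duals are 0.
The binding rows give the dual system: 6·y_oven time + 3·y_flour = 46.5 and 4·y_oven time + 5·y_flour = 47.5.
This yields shadow prices y_oven time = 5, y_flour = 5.5.
Δz = y_oven time·Δb = 5 × (5) = 25, so new z* = 2154 + 25 = 2179.

2179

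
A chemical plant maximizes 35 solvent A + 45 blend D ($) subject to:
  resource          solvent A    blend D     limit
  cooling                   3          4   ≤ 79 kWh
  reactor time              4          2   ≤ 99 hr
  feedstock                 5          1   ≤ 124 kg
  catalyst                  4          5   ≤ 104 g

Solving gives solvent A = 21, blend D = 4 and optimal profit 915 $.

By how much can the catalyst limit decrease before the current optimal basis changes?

Binding constraints: cooling, catalyst. The basis is B = [[3,4],[4,5]] with det -1.
Per unit decrease in catalyst, x* moves by d = (-4, 3).
The basis stays optimal until solvent A reaches 0; allowable decrease = 5.25 g.

5.25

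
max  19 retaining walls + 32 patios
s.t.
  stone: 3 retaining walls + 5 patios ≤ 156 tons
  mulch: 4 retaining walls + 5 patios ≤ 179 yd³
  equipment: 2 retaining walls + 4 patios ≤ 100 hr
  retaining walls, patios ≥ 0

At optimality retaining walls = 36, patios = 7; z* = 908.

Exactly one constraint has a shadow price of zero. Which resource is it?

stone

stone: 143/156 (slack 13)
mulch: 179/179 (binding)
equipment: 100/100 (binding)
By complementary slackness, a constraint with positive slack has shadow price 0 → stone.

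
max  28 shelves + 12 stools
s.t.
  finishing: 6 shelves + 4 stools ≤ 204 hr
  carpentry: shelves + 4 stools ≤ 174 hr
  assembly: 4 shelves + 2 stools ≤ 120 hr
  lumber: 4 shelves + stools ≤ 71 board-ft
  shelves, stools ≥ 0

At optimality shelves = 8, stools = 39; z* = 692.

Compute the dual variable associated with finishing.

2

Binding: finishing and lumber. Non-binding: carpentry (10 unused), assembly (10 unused).
Slack constraints have shadow price 0 (complementary slackness).
The binding rows give the dual system: 6·y_finishing + 4·y_lumber = 28 and 4·y_finishing + 1·y_lumber = 12.
This yields shadow prices y_finishing = 2, y_lumber = 4.
Shadow price of finishing = 2.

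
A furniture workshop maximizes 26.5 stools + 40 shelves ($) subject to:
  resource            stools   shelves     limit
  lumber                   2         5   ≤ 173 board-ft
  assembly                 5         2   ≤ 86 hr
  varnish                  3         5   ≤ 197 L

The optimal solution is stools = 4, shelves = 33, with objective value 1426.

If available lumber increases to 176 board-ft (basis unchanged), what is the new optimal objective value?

1447

Binding: lumber and assembly. Non-binding: varnish (20 unused).
Since varnish is not tight, its dual is 0.
Dual feasibility on the basic columns requires 2·y_lumber + 5·y_assembly = 26.5, 5·y_lumber + 2·y_assembly = 40.
This yields shadow prices y_lumber = 7, y_assembly = 2.5.
Δz = y_lumber·Δb = 7 × (3) = 21, so new z* = 1426 + 21 = 1447.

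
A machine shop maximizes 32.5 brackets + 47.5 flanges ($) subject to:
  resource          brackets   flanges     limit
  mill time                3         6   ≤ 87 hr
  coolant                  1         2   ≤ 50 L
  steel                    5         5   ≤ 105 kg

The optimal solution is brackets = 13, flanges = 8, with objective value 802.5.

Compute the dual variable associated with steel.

3.5

Check each constraint at x*: mill time 87/87 (tight); coolant 29/50 (slack 21); steel 105/105 (tight).
Slack constraints have shadow price 0 (complementary slackness).
Dual feasibility on the basic columns requires 3·y_mill time + 5·y_steel = 32.5, 6·y_mill time + 5·y_steel = 47.5.
Solving: y_mill time = 5, y_steel = 3.5.
Shadow price of steel = 3.5.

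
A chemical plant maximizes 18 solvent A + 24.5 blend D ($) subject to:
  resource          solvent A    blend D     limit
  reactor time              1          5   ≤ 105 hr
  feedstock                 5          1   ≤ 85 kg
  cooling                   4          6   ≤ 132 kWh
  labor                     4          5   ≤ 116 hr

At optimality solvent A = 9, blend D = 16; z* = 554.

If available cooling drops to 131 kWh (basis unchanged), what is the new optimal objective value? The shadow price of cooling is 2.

Δb = -1, so new z* = 554 + (2)·(-1) = 554 − 2 = 552.

552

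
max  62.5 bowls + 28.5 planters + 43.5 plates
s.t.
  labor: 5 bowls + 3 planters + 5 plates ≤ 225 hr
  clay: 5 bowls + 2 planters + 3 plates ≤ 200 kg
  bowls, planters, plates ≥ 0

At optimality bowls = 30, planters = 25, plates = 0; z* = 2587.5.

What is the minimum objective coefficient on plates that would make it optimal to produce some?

44.5

Both labor and clay are binding at x*.
The binding rows give the dual system: 5·y_labor + 5·y_clay = 62.5 and 3·y_labor + 2·y_clay = 28.5.
Solving: y_labor = 3.5, y_clay = 9.
plates enters the basis when its profit ≥ yᵀa₃ = 3.5·5 + 9·3 = 44.5.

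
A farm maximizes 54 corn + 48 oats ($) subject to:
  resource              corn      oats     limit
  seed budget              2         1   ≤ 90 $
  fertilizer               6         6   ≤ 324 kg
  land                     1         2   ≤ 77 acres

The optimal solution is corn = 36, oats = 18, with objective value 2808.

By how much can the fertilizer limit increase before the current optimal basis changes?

Binding constraints: seed budget, fertilizer. The basis is B = [[2,1],[6,6]] with det 6.
Per unit increase in fertilizer, x* moves by d = (-0.1667, 0.3333).
The basis stays optimal until land becomes binding; allowable increase = 10 kg.

10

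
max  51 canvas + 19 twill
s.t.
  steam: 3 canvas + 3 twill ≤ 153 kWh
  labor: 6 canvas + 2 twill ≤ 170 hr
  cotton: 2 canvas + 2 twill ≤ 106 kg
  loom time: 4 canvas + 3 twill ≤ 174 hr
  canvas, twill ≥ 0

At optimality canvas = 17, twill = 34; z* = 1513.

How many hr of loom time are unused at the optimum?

4

loom time used = 4·17 + 3·34 = 170; slack = 174 − 170 = 4.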